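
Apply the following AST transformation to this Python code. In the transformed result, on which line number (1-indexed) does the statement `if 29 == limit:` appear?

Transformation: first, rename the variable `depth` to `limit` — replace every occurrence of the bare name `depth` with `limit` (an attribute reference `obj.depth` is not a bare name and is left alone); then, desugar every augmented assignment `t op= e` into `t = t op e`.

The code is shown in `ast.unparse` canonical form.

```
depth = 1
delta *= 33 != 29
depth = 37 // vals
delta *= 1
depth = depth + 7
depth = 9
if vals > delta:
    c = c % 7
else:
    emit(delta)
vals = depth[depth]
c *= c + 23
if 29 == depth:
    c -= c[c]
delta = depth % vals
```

13

Transformed code:
limit = 1
delta = delta * (33 != 29)
limit = 37 // vals
delta = delta * 1
limit = limit + 7
limit = 9
if vals > delta:
    c = c % 7
else:
    emit(delta)
vals = limit[limit]
c = c * (c + 23)
if 29 == limit:
    c = c - c[c]
delta = limit % vals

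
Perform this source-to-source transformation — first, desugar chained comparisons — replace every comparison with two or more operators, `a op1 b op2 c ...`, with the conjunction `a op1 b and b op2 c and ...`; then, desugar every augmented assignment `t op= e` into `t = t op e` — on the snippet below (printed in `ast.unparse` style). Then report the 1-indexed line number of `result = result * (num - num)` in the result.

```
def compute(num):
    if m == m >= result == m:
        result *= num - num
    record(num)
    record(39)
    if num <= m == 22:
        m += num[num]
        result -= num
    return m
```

3

Transformed code:
def compute(num):
    if m == m and m >= result and (result == m):
        result = result * (num - num)
    record(num)
    record(39)
    if num <= m and m == 22:
        m = m + num[num]
        result = result - num
    return m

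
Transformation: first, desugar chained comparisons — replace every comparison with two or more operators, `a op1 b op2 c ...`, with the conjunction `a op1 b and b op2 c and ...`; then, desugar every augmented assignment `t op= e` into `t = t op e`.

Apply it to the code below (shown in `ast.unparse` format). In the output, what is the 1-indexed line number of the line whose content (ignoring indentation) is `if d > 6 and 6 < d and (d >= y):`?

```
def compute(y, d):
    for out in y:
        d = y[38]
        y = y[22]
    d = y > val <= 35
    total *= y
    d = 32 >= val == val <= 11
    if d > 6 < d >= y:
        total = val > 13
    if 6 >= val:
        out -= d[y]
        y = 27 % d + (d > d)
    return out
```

Transformed code:
def compute(y, d):
    for out in y:
        d = y[38]
        y = y[22]
    d = y > val and val <= 35
    total = total * y
    d = 32 >= val and val == val and (val <= 11)
    if d > 6 and 6 < d and (d >= y):
        total = val > 13
    if 6 >= val:
        out = out - d[y]
        y = 27 % d + (d > d)
    return out

8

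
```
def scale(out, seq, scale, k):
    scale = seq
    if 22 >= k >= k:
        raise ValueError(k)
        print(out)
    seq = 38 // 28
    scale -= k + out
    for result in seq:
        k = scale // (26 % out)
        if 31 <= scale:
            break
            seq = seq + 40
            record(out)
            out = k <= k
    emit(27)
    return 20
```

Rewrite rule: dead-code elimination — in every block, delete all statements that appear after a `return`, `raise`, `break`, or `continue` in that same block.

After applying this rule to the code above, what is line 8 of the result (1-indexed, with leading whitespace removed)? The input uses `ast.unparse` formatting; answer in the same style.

k = scale // (26 % out)

Transformed code:
def scale(out, seq, scale, k):
    scale = seq
    if 22 >= k >= k:
        raise ValueError(k)
    seq = 38 // 28
    scale -= k + out
    for result in seq:
        k = scale // (26 % out)
        if 31 <= scale:
            break
    emit(27)
    return 20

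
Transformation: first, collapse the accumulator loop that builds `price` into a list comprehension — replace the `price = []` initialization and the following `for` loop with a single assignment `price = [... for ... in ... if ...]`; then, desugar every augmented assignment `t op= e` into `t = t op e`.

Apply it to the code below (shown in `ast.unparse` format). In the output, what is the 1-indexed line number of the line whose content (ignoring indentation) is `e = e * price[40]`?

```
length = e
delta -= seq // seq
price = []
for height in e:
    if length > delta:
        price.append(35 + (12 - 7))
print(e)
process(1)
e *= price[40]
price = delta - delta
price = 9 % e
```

6

Transformed code:
length = e
delta = delta - seq // seq
price = [35 + (12 - 7) for height in e if length > delta]
print(e)
process(1)
e = e * price[40]
price = delta - delta
price = 9 % e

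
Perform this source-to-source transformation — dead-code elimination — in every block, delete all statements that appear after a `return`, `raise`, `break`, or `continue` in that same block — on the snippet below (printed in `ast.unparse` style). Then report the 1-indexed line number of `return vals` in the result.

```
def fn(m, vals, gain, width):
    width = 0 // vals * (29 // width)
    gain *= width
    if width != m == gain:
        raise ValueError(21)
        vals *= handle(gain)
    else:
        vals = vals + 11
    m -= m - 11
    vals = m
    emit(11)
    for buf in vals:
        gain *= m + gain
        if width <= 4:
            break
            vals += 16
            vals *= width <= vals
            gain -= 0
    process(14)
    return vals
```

Transformed code:
def fn(m, vals, gain, width):
    width = 0 // vals * (29 // width)
    gain *= width
    if width != m == gain:
        raise ValueError(21)
    else:
        vals = vals + 11
    m -= m - 11
    vals = m
    emit(11)
    for buf in vals:
        gain *= m + gain
        if width <= 4:
            break
    process(14)
    return vals

16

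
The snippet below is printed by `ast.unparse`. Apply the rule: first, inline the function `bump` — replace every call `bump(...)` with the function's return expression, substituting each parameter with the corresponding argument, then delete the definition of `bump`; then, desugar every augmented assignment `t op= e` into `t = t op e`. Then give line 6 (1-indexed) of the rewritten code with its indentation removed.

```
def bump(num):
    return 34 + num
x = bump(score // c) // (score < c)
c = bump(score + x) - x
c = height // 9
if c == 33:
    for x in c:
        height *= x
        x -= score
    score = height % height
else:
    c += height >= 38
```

Transformed code:
x = (34 + score // c) // (score < c)
c = 34 + (score + x) - x
c = height // 9
if c == 33:
    for x in c:
        height = height * x
        x = x - score
    score = height % height
else:
    c = c + (height >= 38)

height = height * x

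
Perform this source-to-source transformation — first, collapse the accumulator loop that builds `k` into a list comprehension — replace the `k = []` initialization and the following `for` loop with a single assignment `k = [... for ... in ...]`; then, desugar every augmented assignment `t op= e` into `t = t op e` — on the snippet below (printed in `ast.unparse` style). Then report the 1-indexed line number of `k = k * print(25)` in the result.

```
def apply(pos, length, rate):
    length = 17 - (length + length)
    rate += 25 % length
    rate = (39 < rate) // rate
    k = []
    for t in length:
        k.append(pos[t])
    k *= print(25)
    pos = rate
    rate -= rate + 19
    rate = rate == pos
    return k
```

6

Transformed code:
def apply(pos, length, rate):
    length = 17 - (length + length)
    rate = rate + 25 % length
    rate = (39 < rate) // rate
    k = [pos[t] for t in length]
    k = k * print(25)
    pos = rate
    rate = rate - (rate + 19)
    rate = rate == pos
    return k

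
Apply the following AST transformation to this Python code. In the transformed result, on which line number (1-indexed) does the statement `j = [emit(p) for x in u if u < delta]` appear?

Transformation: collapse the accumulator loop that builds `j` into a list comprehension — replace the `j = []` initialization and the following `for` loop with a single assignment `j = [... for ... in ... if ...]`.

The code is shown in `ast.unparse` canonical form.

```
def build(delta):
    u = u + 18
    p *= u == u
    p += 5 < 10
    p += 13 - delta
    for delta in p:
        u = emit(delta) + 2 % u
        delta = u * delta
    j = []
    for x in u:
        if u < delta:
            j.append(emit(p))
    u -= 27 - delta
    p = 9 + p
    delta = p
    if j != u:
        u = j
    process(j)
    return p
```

9

Transformed code:
def build(delta):
    u = u + 18
    p *= u == u
    p += 5 < 10
    p += 13 - delta
    for delta in p:
        u = emit(delta) + 2 % u
        delta = u * delta
    j = [emit(p) for x in u if u < delta]
    u -= 27 - delta
    p = 9 + p
    delta = p
    if j != u:
        u = j
    process(j)
    return p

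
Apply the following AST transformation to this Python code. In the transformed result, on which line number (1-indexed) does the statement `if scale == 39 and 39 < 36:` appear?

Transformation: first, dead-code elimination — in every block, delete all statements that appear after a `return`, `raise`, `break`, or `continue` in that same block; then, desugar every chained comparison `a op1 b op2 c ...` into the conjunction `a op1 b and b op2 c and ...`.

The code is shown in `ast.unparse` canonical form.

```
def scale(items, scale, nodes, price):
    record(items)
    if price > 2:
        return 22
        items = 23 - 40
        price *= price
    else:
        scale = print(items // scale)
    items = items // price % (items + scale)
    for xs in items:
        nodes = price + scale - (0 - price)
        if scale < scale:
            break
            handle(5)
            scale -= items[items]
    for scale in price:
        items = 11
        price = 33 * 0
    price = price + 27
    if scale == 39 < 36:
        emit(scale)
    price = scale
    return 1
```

Transformed code:
def scale(items, scale, nodes, price):
    record(items)
    if price > 2:
        return 22
    else:
        scale = print(items // scale)
    items = items // price % (items + scale)
    for xs in items:
        nodes = price + scale - (0 - price)
        if scale < scale:
            break
    for scale in price:
        items = 11
        price = 33 * 0
    price = price + 27
    if scale == 39 and 39 < 36:
        emit(scale)
    price = scale
    return 1

16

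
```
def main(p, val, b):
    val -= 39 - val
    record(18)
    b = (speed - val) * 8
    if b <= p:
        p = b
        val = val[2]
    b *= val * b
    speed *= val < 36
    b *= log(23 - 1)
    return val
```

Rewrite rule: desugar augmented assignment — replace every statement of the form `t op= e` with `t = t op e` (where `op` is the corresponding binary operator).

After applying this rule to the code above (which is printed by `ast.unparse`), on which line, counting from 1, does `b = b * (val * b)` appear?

8

Transformed code:
def main(p, val, b):
    val = val - (39 - val)
    record(18)
    b = (speed - val) * 8
    if b <= p:
        p = b
        val = val[2]
    b = b * (val * b)
    speed = speed * (val < 36)
    b = b * log(23 - 1)
    return val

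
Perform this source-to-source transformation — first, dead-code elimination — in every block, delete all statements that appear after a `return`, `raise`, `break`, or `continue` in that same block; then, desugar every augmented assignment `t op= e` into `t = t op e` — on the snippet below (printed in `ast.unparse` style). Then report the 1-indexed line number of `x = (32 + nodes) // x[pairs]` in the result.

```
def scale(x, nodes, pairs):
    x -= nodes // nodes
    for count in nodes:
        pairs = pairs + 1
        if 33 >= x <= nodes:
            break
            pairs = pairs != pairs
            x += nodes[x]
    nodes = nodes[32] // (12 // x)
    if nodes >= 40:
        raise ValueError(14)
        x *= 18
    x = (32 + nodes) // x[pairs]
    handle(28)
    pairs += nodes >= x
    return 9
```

Transformed code:
def scale(x, nodes, pairs):
    x = x - nodes // nodes
    for count in nodes:
        pairs = pairs + 1
        if 33 >= x <= nodes:
            break
    nodes = nodes[32] // (12 // x)
    if nodes >= 40:
        raise ValueError(14)
    x = (32 + nodes) // x[pairs]
    handle(28)
    pairs = pairs + (nodes >= x)
    return 9

10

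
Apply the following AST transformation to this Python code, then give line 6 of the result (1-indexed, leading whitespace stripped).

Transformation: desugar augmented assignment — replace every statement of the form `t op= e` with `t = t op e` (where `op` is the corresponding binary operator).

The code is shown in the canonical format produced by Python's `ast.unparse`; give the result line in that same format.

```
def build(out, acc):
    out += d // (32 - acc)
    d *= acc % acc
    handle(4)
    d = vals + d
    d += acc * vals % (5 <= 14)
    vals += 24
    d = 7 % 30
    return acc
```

d = d + acc * vals % (5 <= 14)

Transformed code:
def build(out, acc):
    out = out + d // (32 - acc)
    d = d * (acc % acc)
    handle(4)
    d = vals + d
    d = d + acc * vals % (5 <= 14)
    vals = vals + 24
    d = 7 % 30
    return acc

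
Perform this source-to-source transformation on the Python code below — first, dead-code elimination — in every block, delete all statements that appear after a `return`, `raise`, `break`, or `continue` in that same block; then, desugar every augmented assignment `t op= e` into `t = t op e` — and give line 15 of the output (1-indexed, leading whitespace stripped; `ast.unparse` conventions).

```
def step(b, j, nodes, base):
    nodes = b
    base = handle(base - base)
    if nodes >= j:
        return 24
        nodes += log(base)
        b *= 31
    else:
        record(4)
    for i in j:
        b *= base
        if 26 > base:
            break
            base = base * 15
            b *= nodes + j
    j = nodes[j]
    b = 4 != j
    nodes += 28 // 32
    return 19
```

Transformed code:
def step(b, j, nodes, base):
    nodes = b
    base = handle(base - base)
    if nodes >= j:
        return 24
    else:
        record(4)
    for i in j:
        b = b * base
        if 26 > base:
            break
    j = nodes[j]
    b = 4 != j
    nodes = nodes + 28 // 32
    return 19

return 19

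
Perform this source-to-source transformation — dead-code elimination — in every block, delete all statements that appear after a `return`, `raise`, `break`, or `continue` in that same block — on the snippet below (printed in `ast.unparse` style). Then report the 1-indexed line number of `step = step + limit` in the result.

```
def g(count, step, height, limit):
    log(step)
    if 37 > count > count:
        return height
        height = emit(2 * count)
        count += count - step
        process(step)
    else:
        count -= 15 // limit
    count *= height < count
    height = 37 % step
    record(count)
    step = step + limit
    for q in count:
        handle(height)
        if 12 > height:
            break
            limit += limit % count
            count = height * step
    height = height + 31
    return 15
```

10

Transformed code:
def g(count, step, height, limit):
    log(step)
    if 37 > count > count:
        return height
    else:
        count -= 15 // limit
    count *= height < count
    height = 37 % step
    record(count)
    step = step + limit
    for q in count:
        handle(height)
        if 12 > height:
            break
    height = height + 31
    return 15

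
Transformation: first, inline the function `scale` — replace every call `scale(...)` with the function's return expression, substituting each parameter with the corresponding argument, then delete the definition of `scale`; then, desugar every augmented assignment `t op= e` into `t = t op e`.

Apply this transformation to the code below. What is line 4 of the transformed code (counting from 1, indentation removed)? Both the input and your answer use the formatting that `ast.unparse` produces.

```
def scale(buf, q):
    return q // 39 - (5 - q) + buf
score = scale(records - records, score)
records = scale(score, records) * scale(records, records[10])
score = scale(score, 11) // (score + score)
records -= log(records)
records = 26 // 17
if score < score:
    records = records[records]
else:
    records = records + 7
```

Transformed code:
score = score // 39 - (5 - score) + (records - records)
records = (records // 39 - (5 - records) + score) * (records[10] // 39 - (5 - records[10]) + records)
score = (11 // 39 - (5 - 11) + score) // (score + score)
records = records - log(records)
records = 26 // 17
if score < score:
    records = records[records]
else:
    records = records + 7

records = records - log(records)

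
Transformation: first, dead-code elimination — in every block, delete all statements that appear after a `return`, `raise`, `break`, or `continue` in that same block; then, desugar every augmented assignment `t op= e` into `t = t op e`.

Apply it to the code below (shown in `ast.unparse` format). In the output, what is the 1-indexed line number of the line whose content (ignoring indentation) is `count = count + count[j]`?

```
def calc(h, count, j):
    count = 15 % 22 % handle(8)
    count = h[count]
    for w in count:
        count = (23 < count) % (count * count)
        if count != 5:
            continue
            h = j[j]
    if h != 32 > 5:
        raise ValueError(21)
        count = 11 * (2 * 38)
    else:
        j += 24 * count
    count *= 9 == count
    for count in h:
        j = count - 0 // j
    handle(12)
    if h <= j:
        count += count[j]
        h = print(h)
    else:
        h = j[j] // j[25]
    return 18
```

17

Transformed code:
def calc(h, count, j):
    count = 15 % 22 % handle(8)
    count = h[count]
    for w in count:
        count = (23 < count) % (count * count)
        if count != 5:
            continue
    if h != 32 > 5:
        raise ValueError(21)
    else:
        j = j + 24 * count
    count = count * (9 == count)
    for count in h:
        j = count - 0 // j
    handle(12)
    if h <= j:
        count = count + count[j]
        h = print(h)
    else:
        h = j[j] // j[25]
    return 18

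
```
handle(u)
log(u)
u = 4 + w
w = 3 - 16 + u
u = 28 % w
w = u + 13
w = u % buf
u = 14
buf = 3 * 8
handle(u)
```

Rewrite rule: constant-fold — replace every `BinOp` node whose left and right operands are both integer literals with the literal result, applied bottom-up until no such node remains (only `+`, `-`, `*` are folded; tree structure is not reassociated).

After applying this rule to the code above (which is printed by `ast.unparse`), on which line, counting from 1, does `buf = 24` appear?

9

Transformed code:
handle(u)
log(u)
u = 4 + w
w = -13 + u
u = 28 % w
w = u + 13
w = u % buf
u = 14
buf = 24
handle(u)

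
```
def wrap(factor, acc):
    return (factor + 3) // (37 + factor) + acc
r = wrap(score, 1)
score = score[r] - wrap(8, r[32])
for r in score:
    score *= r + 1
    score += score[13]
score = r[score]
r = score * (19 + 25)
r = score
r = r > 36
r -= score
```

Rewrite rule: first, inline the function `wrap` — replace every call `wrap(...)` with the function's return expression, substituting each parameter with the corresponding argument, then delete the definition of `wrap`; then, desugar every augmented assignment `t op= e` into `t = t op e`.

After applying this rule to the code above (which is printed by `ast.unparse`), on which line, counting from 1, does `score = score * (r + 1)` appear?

4

Transformed code:
r = (score + 3) // (37 + score) + 1
score = score[r] - ((8 + 3) // (37 + 8) + r[32])
for r in score:
    score = score * (r + 1)
    score = score + score[13]
score = r[score]
r = score * (19 + 25)
r = score
r = r > 36
r = r - score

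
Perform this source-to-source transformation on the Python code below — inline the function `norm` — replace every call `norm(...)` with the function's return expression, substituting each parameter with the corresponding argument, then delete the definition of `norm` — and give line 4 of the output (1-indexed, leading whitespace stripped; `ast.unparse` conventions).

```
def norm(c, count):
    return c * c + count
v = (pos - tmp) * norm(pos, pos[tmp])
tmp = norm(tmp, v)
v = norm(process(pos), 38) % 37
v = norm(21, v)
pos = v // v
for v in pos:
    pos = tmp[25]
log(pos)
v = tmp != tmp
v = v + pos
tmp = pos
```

v = 21 * 21 + v

Transformed code:
v = (pos - tmp) * (pos * pos + pos[tmp])
tmp = tmp * tmp + v
v = (process(pos) * process(pos) + 38) % 37
v = 21 * 21 + v
pos = v // v
for v in pos:
    pos = tmp[25]
log(pos)
v = tmp != tmp
v = v + pos
tmp = pos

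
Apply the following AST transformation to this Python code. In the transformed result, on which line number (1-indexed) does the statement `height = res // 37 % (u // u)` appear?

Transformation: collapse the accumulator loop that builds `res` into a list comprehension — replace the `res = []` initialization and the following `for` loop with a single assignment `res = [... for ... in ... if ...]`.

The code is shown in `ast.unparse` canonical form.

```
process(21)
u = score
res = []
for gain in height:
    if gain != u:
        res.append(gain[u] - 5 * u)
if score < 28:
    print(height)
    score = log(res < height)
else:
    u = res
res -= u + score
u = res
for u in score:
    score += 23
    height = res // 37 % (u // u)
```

13

Transformed code:
process(21)
u = score
res = [gain[u] - 5 * u for gain in height if gain != u]
if score < 28:
    print(height)
    score = log(res < height)
else:
    u = res
res -= u + score
u = res
for u in score:
    score += 23
    height = res // 37 % (u // u)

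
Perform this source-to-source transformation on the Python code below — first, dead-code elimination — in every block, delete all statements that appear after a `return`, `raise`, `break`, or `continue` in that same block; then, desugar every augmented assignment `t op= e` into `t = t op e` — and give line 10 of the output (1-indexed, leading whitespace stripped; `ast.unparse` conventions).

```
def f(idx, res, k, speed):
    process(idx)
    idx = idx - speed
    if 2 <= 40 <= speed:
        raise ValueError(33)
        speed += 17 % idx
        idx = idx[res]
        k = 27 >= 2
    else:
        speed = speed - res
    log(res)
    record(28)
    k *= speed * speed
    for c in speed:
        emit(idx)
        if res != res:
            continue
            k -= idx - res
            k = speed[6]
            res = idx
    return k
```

Transformed code:
def f(idx, res, k, speed):
    process(idx)
    idx = idx - speed
    if 2 <= 40 <= speed:
        raise ValueError(33)
    else:
        speed = speed - res
    log(res)
    record(28)
    k = k * (speed * speed)
    for c in speed:
        emit(idx)
        if res != res:
            continue
    return k

k = k * (speed * speed)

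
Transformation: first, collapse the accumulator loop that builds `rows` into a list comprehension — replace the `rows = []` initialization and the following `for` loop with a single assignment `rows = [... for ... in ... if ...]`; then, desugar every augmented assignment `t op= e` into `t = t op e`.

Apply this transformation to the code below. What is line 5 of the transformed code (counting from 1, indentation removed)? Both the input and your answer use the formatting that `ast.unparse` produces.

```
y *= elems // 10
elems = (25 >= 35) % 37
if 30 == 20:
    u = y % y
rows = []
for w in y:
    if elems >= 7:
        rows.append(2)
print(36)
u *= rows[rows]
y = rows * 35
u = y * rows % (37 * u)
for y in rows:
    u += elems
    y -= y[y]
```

rows = [2 for w in y if elems >= 7]

Transformed code:
y = y * (elems // 10)
elems = (25 >= 35) % 37
if 30 == 20:
    u = y % y
rows = [2 for w in y if elems >= 7]
print(36)
u = u * rows[rows]
y = rows * 35
u = y * rows % (37 * u)
for y in rows:
    u = u + elems
    y = y - y[y]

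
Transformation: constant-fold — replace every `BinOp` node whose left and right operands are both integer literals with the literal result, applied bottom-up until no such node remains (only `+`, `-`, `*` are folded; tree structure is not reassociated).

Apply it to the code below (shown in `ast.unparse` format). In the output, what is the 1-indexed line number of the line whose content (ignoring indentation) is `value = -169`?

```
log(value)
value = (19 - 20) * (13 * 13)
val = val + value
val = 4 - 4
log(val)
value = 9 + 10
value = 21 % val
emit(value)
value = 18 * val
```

2

Transformed code:
log(value)
value = -169
val = val + value
val = 0
log(val)
value = 19
value = 21 % val
emit(value)
value = 18 * val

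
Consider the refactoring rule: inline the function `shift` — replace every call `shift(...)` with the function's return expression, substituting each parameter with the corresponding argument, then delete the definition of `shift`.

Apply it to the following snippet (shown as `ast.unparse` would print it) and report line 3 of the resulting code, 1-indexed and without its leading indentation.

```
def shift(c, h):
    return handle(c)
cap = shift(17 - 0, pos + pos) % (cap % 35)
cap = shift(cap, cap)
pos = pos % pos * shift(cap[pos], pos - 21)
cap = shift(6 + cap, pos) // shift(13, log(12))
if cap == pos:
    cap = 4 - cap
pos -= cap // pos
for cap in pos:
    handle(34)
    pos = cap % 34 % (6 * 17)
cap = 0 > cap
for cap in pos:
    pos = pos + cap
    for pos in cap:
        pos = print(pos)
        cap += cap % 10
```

pos = pos % pos * handle(cap[pos])

Transformed code:
cap = handle(17 - 0) % (cap % 35)
cap = handle(cap)
pos = pos % pos * handle(cap[pos])
cap = handle(6 + cap) // handle(13)
if cap == pos:
    cap = 4 - cap
pos -= cap // pos
for cap in pos:
    handle(34)
    pos = cap % 34 % (6 * 17)
cap = 0 > cap
for cap in pos:
    pos = pos + cap
    for pos in cap:
        pos = print(pos)
        cap += cap % 10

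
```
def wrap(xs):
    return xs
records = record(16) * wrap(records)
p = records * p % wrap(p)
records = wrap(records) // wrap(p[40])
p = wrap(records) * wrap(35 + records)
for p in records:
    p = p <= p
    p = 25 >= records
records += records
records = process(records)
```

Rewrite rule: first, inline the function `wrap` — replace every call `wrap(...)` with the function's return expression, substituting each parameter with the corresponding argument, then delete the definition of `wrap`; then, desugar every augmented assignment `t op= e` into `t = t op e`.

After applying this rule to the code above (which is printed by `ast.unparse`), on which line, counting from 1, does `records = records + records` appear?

8

Transformed code:
records = record(16) * records
p = records * p % p
records = records // p[40]
p = records * (35 + records)
for p in records:
    p = p <= p
    p = 25 >= records
records = records + records
records = process(records)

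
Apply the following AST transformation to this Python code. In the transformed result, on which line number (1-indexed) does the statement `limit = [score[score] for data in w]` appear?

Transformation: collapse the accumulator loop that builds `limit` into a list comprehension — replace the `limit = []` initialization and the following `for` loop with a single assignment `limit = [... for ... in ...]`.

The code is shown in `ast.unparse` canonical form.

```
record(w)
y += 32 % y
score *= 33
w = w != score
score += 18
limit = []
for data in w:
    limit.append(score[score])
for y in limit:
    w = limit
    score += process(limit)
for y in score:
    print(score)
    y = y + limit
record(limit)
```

Transformed code:
record(w)
y += 32 % y
score *= 33
w = w != score
score += 18
limit = [score[score] for data in w]
for y in limit:
    w = limit
    score += process(limit)
for y in score:
    print(score)
    y = y + limit
record(limit)

6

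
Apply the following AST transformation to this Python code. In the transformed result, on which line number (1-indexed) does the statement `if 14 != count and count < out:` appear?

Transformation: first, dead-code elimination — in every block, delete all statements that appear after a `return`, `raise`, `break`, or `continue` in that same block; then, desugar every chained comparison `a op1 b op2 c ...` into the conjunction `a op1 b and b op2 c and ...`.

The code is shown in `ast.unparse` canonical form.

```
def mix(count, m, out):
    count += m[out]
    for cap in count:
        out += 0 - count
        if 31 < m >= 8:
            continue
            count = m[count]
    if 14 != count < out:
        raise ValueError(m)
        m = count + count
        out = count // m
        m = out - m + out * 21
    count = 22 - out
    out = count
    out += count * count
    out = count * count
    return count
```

7

Transformed code:
def mix(count, m, out):
    count += m[out]
    for cap in count:
        out += 0 - count
        if 31 < m and m >= 8:
            continue
    if 14 != count and count < out:
        raise ValueError(m)
    count = 22 - out
    out = count
    out += count * count
    out = count * count
    return count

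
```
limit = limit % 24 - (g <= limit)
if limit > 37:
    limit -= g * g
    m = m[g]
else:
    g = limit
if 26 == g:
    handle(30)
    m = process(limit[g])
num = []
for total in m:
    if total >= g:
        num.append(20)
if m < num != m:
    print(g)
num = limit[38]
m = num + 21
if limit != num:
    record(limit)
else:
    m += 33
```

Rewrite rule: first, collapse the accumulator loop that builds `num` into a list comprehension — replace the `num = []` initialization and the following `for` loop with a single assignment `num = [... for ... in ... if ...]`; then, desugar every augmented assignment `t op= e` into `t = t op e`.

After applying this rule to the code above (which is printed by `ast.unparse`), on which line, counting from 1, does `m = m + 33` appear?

Transformed code:
limit = limit % 24 - (g <= limit)
if limit > 37:
    limit = limit - g * g
    m = m[g]
else:
    g = limit
if 26 == g:
    handle(30)
    m = process(limit[g])
num = [20 for total in m if total >= g]
if m < num != m:
    print(g)
num = limit[38]
m = num + 21
if limit != num:
    record(limit)
else:
    m = m + 33

18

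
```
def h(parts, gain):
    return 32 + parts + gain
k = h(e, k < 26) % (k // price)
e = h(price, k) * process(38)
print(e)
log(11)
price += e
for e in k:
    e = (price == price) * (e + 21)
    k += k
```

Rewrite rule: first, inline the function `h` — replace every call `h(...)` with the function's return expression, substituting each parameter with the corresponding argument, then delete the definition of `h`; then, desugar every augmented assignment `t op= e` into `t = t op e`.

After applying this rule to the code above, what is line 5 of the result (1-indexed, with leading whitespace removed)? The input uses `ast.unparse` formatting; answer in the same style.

price = price + e

Transformed code:
k = (32 + e + (k < 26)) % (k // price)
e = (32 + price + k) * process(38)
print(e)
log(11)
price = price + e
for e in k:
    e = (price == price) * (e + 21)
    k = k + k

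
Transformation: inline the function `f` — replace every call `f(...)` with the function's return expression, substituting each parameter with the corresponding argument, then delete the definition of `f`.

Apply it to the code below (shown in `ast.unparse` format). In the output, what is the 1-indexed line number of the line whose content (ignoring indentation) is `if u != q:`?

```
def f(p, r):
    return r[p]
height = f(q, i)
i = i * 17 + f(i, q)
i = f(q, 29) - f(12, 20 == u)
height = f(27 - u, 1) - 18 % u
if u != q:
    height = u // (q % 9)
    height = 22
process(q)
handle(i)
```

Transformed code:
height = i[q]
i = i * 17 + q[i]
i = 29[q] - (20 == u)[12]
height = 1[27 - u] - 18 % u
if u != q:
    height = u // (q % 9)
    height = 22
process(q)
handle(i)

5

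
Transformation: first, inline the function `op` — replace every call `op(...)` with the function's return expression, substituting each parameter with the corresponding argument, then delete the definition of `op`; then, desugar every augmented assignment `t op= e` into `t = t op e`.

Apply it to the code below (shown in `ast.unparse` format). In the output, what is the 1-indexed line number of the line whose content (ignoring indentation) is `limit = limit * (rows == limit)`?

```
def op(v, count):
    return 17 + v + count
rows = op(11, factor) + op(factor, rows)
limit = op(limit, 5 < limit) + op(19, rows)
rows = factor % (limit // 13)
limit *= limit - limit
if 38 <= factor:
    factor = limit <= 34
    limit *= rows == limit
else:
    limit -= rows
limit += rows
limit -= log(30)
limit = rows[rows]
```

7

Transformed code:
rows = 17 + 11 + factor + (17 + factor + rows)
limit = 17 + limit + (5 < limit) + (17 + 19 + rows)
rows = factor % (limit // 13)
limit = limit * (limit - limit)
if 38 <= factor:
    factor = limit <= 34
    limit = limit * (rows == limit)
else:
    limit = limit - rows
limit = limit + rows
limit = limit - log(30)
limit = rows[rows]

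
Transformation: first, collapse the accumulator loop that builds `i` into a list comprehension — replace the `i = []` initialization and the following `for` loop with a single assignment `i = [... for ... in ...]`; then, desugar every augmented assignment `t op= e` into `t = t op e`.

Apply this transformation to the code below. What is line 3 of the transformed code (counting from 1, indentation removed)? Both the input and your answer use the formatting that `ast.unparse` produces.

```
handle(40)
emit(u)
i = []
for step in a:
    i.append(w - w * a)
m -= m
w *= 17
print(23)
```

i = [w - w * a for step in a]

Transformed code:
handle(40)
emit(u)
i = [w - w * a for step in a]
m = m - m
w = w * 17
print(23)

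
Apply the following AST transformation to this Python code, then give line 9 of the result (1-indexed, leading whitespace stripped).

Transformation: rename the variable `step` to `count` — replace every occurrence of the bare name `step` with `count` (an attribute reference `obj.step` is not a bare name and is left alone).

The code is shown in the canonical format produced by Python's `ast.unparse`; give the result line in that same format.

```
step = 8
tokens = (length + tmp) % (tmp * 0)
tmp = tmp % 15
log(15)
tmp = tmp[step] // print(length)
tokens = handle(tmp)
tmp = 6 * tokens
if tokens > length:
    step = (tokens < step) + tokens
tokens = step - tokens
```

Transformed code:
count = 8
tokens = (length + tmp) % (tmp * 0)
tmp = tmp % 15
log(15)
tmp = tmp[count] // print(length)
tokens = handle(tmp)
tmp = 6 * tokens
if tokens > length:
    count = (tokens < count) + tokens
tokens = count - tokens

count = (tokens < count) + tokens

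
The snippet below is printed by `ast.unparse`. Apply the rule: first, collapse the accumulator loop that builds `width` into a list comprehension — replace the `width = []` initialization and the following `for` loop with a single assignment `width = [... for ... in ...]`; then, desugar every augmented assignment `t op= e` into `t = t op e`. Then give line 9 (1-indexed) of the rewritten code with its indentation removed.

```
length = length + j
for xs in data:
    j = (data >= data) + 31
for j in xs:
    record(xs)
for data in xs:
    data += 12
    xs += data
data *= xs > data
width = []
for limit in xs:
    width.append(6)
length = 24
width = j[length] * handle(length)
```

data = data * (xs > data)

Transformed code:
length = length + j
for xs in data:
    j = (data >= data) + 31
for j in xs:
    record(xs)
for data in xs:
    data = data + 12
    xs = xs + data
data = data * (xs > data)
width = [6 for limit in xs]
length = 24
width = j[length] * handle(length)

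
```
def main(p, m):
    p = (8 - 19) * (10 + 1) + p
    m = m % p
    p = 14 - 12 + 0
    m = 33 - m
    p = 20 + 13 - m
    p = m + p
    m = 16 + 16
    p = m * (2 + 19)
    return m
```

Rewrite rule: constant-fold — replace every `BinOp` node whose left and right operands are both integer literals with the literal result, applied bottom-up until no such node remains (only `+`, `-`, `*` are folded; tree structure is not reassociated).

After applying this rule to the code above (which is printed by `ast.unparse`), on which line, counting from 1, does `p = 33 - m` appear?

Transformed code:
def main(p, m):
    p = -121 + p
    m = m % p
    p = 2
    m = 33 - m
    p = 33 - m
    p = m + p
    m = 32
    p = m * 21
    return m

6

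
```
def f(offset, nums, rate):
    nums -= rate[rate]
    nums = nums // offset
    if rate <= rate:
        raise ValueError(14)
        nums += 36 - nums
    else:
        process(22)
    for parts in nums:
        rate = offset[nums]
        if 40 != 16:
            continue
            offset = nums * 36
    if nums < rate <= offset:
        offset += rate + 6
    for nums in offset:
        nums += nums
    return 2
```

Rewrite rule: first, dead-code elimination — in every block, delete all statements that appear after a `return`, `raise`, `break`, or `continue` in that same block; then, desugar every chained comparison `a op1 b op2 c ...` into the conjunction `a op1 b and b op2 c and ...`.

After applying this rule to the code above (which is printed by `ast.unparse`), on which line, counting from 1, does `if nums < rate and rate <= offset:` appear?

Transformed code:
def f(offset, nums, rate):
    nums -= rate[rate]
    nums = nums // offset
    if rate <= rate:
        raise ValueError(14)
    else:
        process(22)
    for parts in nums:
        rate = offset[nums]
        if 40 != 16:
            continue
    if nums < rate and rate <= offset:
        offset += rate + 6
    for nums in offset:
        nums += nums
    return 2

12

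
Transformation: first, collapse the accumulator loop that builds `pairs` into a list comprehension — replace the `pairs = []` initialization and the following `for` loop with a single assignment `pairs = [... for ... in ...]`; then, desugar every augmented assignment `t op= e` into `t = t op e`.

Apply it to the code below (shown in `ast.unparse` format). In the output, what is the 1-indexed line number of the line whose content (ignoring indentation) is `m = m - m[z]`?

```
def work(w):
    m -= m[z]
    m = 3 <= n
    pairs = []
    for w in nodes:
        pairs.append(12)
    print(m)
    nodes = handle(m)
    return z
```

Transformed code:
def work(w):
    m = m - m[z]
    m = 3 <= n
    pairs = [12 for w in nodes]
    print(m)
    nodes = handle(m)
    return z

2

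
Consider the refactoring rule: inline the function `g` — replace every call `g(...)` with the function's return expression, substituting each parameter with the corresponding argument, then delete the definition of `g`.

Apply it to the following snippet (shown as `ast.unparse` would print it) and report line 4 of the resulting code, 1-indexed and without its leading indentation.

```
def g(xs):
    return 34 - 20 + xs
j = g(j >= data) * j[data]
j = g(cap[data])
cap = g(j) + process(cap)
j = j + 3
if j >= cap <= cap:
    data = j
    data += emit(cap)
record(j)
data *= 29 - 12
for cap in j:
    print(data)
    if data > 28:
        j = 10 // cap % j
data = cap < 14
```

Transformed code:
j = (34 - 20 + (j >= data)) * j[data]
j = 34 - 20 + cap[data]
cap = 34 - 20 + j + process(cap)
j = j + 3
if j >= cap <= cap:
    data = j
    data += emit(cap)
record(j)
data *= 29 - 12
for cap in j:
    print(data)
    if data > 28:
        j = 10 // cap % j
data = cap < 14

j = j + 3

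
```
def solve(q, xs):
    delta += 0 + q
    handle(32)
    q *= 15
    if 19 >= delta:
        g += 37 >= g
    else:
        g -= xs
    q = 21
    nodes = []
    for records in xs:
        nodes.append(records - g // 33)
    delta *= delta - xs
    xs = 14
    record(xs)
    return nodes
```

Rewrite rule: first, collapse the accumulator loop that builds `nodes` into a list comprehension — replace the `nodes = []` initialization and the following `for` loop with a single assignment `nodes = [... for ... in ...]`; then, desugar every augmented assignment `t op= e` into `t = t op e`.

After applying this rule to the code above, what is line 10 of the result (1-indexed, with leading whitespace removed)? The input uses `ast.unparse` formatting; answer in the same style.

nodes = [records - g // 33 for records in xs]

Transformed code:
def solve(q, xs):
    delta = delta + (0 + q)
    handle(32)
    q = q * 15
    if 19 >= delta:
        g = g + (37 >= g)
    else:
        g = g - xs
    q = 21
    nodes = [records - g // 33 for records in xs]
    delta = delta * (delta - xs)
    xs = 14
    record(xs)
    return nodes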